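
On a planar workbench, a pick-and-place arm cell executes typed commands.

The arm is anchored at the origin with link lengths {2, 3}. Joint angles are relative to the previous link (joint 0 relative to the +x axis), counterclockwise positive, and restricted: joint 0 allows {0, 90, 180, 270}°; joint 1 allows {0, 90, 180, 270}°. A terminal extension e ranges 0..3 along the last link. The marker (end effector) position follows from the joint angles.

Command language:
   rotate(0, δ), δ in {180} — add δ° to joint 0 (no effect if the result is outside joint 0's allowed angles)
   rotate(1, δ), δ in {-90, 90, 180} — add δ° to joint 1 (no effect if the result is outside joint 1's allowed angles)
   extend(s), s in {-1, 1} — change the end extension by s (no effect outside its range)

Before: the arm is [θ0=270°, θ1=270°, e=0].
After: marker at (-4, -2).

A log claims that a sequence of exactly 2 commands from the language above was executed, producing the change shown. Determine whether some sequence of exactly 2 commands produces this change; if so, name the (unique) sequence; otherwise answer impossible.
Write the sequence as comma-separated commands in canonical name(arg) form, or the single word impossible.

key: running extend(1) before extend(-1) would end elsewhere — order is forced
begin: [θ0=270°, θ1=270°, e=0]
t=1 extend(-1) ⇒ [θ0=270°, θ1=270°, e=0]
t=2 extend(1) ⇒ [θ0=270°, θ1=270°, e=1]
no rival 2-sequence matches.

extend(-1), extend(1)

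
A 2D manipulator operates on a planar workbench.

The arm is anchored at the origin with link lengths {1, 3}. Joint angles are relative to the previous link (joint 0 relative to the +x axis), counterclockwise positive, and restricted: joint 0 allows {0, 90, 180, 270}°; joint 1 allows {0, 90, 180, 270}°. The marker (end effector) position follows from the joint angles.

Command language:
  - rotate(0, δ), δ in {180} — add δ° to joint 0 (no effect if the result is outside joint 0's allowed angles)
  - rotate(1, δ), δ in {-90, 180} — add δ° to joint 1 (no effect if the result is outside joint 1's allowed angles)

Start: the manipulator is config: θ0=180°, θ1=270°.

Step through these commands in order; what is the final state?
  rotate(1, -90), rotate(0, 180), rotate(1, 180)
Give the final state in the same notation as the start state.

start: config: θ0=180°, θ1=270°
t=1 rotate(1, -90) ⇒ config: θ0=180°, θ1=180°
t=2 rotate(0, 180) ⇒ config: θ0=0°, θ1=180°
t=3 rotate(1, 180) ⇒ config: θ0=0°, θ1=0°

config: θ0=0°, θ1=0°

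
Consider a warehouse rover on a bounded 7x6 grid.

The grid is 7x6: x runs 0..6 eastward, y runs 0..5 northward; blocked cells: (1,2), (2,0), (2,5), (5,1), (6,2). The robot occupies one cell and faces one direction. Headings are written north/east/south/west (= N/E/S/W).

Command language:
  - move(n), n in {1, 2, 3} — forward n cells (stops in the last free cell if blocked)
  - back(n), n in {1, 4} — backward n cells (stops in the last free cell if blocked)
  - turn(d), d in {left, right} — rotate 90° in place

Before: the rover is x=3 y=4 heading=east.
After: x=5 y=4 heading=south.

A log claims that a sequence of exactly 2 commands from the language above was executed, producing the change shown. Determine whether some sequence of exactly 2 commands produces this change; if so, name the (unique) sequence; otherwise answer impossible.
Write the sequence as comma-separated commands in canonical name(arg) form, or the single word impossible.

key: order matters: swapping move(2) and turn(right) lands elsewhere
start: x=3 y=4 heading=east
step 1 (move(2)): x=5 y=4 heading=east
step 2 (turn(right)): x=5 y=4 heading=south
no other 2-command option fits: unique.

move(2), turn(right)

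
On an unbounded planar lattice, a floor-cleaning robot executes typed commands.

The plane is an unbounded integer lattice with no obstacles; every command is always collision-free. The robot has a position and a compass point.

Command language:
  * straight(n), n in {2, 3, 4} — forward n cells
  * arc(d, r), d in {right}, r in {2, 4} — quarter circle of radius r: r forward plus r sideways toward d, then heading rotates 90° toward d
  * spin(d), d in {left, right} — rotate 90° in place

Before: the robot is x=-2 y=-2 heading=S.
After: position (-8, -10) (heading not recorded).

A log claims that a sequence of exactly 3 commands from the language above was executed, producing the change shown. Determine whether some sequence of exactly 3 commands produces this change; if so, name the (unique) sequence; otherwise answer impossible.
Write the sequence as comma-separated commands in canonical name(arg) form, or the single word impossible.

key: running straight(2) before straight(4) would end elsewhere — order is forced
start: x=-2 y=-2 heading=S
step 1 (straight(4)): x=-2 y=-6 heading=S
step 2 (arc(right, 4)): x=-6 y=-10 heading=W
step 3 (straight(2)): x=-8 y=-10 heading=W
all 343 alternatives checked — unique.

straight(4), arc(right, 4), straight(2)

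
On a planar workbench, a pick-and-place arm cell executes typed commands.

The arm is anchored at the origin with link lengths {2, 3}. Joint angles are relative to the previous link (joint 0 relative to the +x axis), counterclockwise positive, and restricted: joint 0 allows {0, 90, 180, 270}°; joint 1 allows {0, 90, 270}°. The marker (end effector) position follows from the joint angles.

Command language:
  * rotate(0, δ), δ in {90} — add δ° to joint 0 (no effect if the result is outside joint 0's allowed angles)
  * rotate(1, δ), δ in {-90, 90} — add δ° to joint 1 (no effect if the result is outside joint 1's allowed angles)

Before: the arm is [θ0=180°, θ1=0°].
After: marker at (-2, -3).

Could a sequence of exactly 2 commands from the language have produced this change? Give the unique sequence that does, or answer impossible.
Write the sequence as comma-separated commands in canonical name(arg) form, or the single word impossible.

begin: [θ0=180°, θ1=0°]
step 1 (rotate(1, 90)): [θ0=180°, θ1=90°]
step 2 (rotate(1, 90)): [θ0=180°, θ1=90°]
no rival 2-sequence matches.

rotate(1, 90), rotate(1, 90)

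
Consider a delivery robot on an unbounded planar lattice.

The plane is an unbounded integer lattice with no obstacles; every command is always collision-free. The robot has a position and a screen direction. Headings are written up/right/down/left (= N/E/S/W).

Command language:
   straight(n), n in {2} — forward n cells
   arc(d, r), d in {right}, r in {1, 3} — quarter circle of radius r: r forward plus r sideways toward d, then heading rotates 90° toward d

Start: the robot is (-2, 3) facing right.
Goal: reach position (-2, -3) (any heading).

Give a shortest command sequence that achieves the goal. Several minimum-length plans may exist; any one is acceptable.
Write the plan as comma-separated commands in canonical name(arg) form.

arc(right, 3), arc(right, 3)

initial: (-2, 3) facing right
t=1 arc(right, 3) ⇒ (1, 0) facing down
t=2 arc(right, 3) ⇒ (-2, -3) facing left
minimal: 2 command(s), checked below 2.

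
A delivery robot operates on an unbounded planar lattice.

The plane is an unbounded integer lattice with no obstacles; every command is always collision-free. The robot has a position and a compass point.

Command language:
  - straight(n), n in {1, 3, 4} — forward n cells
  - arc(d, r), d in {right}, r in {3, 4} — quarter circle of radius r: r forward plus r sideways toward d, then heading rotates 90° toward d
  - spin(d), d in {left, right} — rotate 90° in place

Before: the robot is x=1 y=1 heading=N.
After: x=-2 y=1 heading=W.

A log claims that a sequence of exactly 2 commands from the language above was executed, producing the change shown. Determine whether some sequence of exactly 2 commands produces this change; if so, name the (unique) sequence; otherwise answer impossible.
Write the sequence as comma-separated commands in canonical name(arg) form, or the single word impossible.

spin(left), straight(3)

key: order matters: swapping spin(left) and straight(3) lands elsewhere
t0: x=1 y=1 heading=N
t=1 spin(left) ⇒ x=1 y=1 heading=W
t=2 straight(3) ⇒ x=-2 y=1 heading=W
no rival 2-sequence matches.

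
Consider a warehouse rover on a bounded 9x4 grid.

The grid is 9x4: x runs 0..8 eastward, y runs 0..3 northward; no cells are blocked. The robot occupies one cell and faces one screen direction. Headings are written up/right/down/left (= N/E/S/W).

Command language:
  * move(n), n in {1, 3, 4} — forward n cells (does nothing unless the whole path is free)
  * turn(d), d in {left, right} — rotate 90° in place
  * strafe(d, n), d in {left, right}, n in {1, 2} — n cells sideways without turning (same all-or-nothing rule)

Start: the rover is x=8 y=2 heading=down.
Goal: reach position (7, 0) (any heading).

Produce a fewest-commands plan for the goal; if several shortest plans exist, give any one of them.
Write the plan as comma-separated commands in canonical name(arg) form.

move(1), move(1), strafe(right, 1)

from: x=8 y=2 heading=down
[1] after move(1): x=8 y=1 heading=down
[2] after move(1): x=8 y=0 heading=down
[3] after strafe(right, 1): x=7 y=0 heading=down
no 2-step plan works, so 3 is optimal.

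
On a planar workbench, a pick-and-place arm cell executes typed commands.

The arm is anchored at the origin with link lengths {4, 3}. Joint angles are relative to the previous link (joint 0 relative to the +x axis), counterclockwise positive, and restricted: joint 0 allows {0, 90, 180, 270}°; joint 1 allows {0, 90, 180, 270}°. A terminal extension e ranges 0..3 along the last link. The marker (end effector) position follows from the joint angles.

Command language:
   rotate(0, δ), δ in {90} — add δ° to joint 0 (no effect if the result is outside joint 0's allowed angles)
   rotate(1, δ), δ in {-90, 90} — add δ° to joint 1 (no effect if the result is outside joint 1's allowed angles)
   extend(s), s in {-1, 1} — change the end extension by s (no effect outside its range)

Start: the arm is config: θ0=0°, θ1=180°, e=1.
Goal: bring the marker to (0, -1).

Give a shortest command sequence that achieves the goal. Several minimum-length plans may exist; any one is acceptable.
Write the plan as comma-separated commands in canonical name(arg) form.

start: config: θ0=0°, θ1=180°, e=1
step 1 (extend(1)): config: θ0=0°, θ1=180°, e=2
step 2 (rotate(0, 90)): config: θ0=90°, θ1=180°, e=2
shorter routes all fall short; 2 is best.

extend(1), rotate(0, 90)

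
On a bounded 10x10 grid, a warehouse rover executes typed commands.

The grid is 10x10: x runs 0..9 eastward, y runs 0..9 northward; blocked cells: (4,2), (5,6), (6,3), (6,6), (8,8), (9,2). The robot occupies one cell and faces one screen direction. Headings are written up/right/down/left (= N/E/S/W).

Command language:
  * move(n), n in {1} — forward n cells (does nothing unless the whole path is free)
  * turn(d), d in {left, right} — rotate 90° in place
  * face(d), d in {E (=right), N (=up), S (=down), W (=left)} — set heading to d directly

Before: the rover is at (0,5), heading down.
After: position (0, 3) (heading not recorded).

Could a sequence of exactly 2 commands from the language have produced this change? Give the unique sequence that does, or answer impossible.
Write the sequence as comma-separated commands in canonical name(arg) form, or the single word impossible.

move(1), move(1)

initial: at (0,5), heading down
t=1 move(1) ⇒ at (0,4), heading down
t=2 move(1) ⇒ at (0,3), heading down
no rival 2-sequence matches.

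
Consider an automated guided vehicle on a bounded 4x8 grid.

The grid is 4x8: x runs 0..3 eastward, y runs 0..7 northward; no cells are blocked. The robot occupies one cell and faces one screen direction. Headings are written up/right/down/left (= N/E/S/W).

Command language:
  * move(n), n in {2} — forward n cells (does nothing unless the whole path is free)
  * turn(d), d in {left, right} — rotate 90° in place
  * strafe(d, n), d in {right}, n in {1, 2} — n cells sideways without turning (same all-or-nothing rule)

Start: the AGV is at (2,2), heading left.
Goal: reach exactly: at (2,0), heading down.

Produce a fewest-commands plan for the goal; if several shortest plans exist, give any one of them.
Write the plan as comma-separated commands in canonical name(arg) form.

turn(left), move(2)

t0: at (2,2), heading left
[1] after turn(left): at (2,2), heading down
[2] after move(2): at (2,0), heading down
no 1-step plan works, so 2 is optimal.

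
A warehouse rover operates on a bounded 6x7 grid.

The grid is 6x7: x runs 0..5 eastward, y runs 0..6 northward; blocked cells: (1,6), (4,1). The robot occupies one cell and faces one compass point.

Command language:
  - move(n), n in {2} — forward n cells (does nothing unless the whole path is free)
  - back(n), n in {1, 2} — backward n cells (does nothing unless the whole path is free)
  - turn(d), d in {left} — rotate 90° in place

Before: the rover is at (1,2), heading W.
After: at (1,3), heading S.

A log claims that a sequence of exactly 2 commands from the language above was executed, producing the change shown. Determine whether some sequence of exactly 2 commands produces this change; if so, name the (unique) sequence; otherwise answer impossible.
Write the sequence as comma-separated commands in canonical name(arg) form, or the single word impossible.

key: position moved to (1,3) AND the heading swung to S — translation plus rotation needed
t0: at (1,2), heading W
[1] after turn(left): at (1,2), heading S
[2] after back(1): at (1,3), heading S
no other 2-command option fits: unique.

turn(left), back(1)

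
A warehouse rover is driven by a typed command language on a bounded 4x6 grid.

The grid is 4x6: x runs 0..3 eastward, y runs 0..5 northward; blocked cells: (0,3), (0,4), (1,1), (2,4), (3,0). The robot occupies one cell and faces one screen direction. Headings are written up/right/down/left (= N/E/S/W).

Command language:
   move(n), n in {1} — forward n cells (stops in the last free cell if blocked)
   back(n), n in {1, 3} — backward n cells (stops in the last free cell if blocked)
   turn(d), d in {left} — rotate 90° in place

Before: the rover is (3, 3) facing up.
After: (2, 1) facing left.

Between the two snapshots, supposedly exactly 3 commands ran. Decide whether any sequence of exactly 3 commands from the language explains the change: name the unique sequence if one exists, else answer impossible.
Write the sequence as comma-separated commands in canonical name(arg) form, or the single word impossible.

key: back(3) is stopped early by the blocked cell at (3,0)
start: (3, 3) facing up
t=1 back(3) ⇒ (3, 1) facing up
t=2 turn(left) ⇒ (3, 1) facing left
t=3 move(1) ⇒ (2, 1) facing left
uniquely the one of 64 3-step routes that fits.

back(3), turn(left), move(1)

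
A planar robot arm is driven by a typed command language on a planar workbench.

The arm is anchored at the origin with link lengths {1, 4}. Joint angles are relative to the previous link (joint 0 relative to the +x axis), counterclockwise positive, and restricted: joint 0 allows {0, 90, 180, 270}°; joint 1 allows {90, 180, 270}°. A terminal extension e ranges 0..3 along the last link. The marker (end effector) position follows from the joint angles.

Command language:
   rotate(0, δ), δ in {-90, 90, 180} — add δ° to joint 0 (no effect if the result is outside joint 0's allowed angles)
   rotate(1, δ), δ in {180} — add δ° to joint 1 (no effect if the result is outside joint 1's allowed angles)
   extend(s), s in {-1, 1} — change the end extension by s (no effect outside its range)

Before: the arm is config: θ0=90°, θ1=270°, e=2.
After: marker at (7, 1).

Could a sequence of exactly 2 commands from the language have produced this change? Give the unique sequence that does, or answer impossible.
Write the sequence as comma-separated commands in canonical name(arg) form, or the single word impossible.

extend(1), extend(1)

start: config: θ0=90°, θ1=270°, e=2
t=1 extend(1) ⇒ config: θ0=90°, θ1=270°, e=3
t=2 extend(1) ⇒ config: θ0=90°, θ1=270°, e=3
no other 2-command option fits: unique.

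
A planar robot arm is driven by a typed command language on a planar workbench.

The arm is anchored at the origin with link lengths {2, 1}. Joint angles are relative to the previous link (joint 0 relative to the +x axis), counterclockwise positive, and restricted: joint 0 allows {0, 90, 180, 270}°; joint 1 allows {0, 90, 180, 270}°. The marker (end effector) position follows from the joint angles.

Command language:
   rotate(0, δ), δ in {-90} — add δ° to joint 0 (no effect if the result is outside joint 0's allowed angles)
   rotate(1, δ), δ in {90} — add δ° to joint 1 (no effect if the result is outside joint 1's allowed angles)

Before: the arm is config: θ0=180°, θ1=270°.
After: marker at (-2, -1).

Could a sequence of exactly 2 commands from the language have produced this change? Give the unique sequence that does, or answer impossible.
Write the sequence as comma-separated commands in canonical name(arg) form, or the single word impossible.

start: config: θ0=180°, θ1=270°
[1] after rotate(1, 90): config: θ0=180°, θ1=0°
[2] after rotate(1, 90): config: θ0=180°, θ1=90°
all 4 alternatives checked — unique.

rotate(1, 90), rotate(1, 90)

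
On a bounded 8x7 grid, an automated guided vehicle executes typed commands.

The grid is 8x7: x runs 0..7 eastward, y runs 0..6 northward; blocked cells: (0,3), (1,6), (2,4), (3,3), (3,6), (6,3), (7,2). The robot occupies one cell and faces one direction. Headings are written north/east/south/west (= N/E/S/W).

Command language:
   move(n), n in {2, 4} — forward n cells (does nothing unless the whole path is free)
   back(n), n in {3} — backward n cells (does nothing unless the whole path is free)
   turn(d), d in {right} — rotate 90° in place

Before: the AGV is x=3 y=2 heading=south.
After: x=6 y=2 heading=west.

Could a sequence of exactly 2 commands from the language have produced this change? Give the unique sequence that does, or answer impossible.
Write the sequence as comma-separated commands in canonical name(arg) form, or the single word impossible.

key: cell and facing (now W) both changed — the 2 commands mix motion and turning
t0: x=3 y=2 heading=south
1. turn(right) → x=3 y=2 heading=west
2. back(3) → x=6 y=2 heading=west
all 16 alternatives checked — unique.

turn(right), back(3)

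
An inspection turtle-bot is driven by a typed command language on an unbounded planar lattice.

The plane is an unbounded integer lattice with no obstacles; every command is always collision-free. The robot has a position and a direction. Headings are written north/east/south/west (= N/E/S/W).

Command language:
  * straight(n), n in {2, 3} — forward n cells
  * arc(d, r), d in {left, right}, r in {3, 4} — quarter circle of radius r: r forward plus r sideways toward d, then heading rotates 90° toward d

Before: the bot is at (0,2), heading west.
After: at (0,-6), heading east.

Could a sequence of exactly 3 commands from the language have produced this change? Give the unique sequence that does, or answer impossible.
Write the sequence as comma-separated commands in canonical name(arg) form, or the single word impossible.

key: position moved to (0,-6) AND the heading swung to E — translation plus rotation needed
start: at (0,2), heading west
[1] after arc(left, 3): at (-3,-1), heading south
[2] after straight(2): at (-3,-3), heading south
[3] after arc(left, 3): at (0,-6), heading east
no other 3-command option fits: unique.

arc(left, 3), straight(2), arc(left, 3)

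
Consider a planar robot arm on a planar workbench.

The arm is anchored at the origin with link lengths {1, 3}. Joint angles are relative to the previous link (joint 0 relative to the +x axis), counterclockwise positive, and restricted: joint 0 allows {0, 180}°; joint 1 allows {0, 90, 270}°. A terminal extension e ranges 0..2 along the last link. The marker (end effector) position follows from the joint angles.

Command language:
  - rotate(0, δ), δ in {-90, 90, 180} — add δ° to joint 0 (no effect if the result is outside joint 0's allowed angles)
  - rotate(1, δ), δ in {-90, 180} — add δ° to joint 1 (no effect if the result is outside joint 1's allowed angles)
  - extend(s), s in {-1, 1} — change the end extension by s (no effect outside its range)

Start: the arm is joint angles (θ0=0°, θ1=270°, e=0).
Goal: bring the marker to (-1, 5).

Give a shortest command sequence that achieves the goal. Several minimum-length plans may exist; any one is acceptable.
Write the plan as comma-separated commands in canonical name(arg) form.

begin: joint angles (θ0=0°, θ1=270°, e=0)
1. extend(1) → joint angles (θ0=0°, θ1=270°, e=1)
2. extend(1) → joint angles (θ0=0°, θ1=270°, e=2)
3. rotate(0, 180) → joint angles (θ0=180°, θ1=270°, e=2)
shorter routes all fall short; 3 is best.

extend(1), extend(1), rotate(0, 180)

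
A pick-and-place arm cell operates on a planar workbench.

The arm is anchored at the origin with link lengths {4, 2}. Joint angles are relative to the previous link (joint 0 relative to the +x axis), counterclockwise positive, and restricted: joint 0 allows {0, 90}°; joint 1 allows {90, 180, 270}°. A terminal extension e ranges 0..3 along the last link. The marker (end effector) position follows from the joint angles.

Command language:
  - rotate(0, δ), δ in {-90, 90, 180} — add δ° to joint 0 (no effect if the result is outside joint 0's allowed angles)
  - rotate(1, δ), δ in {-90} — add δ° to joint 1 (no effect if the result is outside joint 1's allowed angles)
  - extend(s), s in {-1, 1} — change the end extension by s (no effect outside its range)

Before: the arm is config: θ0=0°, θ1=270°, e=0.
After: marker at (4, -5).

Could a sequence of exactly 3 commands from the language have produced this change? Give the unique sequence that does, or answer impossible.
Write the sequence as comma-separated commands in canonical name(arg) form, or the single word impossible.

extend(1), extend(1), extend(1)

t0: config: θ0=0°, θ1=270°, e=0
[1] after extend(1): config: θ0=0°, θ1=270°, e=1
[2] after extend(1): config: θ0=0°, θ1=270°, e=2
[3] after extend(1): config: θ0=0°, θ1=270°, e=3
no other 3-command option fits: unique.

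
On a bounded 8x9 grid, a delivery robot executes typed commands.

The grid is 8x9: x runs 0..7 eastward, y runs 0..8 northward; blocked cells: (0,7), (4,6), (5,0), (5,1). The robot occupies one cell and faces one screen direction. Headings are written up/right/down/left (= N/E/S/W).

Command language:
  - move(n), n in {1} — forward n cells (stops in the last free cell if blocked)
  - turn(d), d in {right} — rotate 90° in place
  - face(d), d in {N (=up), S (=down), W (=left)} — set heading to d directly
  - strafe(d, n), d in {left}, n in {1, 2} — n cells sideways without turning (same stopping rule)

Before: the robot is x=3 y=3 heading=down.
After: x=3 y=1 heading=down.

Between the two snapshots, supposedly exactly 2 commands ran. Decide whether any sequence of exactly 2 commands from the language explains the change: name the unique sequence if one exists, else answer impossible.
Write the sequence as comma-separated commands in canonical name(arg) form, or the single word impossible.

move(1), move(1)

key: heading stays S — no command in the sequence turns
begin: x=3 y=3 heading=down
t=1 move(1) ⇒ x=3 y=2 heading=down
t=2 move(1) ⇒ x=3 y=1 heading=down
all 49 alternatives checked — unique.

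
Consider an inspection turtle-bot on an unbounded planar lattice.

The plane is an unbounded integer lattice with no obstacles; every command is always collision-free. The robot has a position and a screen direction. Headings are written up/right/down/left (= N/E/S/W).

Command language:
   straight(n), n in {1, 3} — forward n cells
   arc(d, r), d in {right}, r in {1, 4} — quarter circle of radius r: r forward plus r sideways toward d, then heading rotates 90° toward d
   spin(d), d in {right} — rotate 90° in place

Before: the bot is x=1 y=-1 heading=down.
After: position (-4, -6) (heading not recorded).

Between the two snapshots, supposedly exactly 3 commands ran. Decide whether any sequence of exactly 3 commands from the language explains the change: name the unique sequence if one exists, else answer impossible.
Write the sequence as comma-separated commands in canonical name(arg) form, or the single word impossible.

initial: x=1 y=-1 heading=down
t=1 straight(1) ⇒ x=1 y=-2 heading=down
t=2 arc(right, 4) ⇒ x=-3 y=-6 heading=left
t=3 straight(1) ⇒ x=-4 y=-6 heading=left
all 125 alternatives checked — unique.

straight(1), arc(right, 4), straight(1)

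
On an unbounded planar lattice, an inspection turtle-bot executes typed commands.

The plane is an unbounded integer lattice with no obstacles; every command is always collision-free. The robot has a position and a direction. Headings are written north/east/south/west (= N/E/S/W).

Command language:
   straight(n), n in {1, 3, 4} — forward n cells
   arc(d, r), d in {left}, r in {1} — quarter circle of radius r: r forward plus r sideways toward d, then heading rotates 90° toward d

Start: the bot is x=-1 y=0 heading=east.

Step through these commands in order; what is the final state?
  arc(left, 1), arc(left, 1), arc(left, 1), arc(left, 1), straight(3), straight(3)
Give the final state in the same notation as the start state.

from: x=-1 y=0 heading=east
[1] after arc(left, 1): x=0 y=1 heading=north
[2] after arc(left, 1): x=-1 y=2 heading=west
[3] after arc(left, 1): x=-2 y=1 heading=south
[4] after arc(left, 1): x=-1 y=0 heading=east
[5] after straight(3): x=2 y=0 heading=east
[6] after straight(3): x=5 y=0 heading=east

x=5 y=0 heading=east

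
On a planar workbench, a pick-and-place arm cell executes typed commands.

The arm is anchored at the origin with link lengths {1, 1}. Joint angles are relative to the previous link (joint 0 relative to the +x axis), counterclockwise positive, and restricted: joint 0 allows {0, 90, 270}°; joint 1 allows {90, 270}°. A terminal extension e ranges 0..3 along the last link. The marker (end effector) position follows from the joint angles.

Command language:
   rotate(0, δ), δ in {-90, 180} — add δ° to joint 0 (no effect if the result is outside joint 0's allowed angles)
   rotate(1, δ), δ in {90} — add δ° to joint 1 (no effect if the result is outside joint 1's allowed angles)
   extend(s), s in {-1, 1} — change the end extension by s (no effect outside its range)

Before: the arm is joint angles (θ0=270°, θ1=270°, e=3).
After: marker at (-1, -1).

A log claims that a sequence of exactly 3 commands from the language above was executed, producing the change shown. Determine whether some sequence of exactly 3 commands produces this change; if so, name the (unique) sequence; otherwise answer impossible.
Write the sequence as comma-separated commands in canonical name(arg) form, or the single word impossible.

begin: joint angles (θ0=270°, θ1=270°, e=3)
[1] after extend(-1): joint angles (θ0=270°, θ1=270°, e=2)
[2] after extend(-1): joint angles (θ0=270°, θ1=270°, e=1)
[3] after extend(-1): joint angles (θ0=270°, θ1=270°, e=0)
uniquely the one of 125 3-step routes that fits.

extend(-1), extend(-1), extend(-1)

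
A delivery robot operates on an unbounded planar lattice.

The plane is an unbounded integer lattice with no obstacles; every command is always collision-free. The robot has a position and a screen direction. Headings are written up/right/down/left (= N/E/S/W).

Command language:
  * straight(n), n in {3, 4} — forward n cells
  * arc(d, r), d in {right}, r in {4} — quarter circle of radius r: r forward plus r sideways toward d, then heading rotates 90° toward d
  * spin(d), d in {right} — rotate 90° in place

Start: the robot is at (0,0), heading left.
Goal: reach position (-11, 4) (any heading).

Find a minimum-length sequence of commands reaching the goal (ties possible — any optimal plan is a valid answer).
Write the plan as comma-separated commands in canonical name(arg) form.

straight(4), straight(3), arc(right, 4)

begin: at (0,0), heading left
[1] after straight(4): at (-4,0), heading left
[2] after straight(3): at (-7,0), heading left
[3] after arc(right, 4): at (-11,4), heading up
no 2-step plan works, so 3 is optimal.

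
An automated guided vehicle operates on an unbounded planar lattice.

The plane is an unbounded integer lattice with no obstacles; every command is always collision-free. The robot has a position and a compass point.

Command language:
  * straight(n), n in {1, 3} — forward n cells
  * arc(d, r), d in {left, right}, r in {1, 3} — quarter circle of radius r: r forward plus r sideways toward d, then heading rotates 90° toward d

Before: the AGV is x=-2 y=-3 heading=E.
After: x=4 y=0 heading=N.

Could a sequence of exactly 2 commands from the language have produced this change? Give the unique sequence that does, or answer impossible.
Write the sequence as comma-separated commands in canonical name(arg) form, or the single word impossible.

straight(3), arc(left, 3)

key: order matters: swapping straight(3) and arc(left, 3) lands elsewhere
from: x=-2 y=-3 heading=E
t=1 straight(3) ⇒ x=1 y=-3 heading=E
t=2 arc(left, 3) ⇒ x=4 y=0 heading=N
no rival 2-sequence matches.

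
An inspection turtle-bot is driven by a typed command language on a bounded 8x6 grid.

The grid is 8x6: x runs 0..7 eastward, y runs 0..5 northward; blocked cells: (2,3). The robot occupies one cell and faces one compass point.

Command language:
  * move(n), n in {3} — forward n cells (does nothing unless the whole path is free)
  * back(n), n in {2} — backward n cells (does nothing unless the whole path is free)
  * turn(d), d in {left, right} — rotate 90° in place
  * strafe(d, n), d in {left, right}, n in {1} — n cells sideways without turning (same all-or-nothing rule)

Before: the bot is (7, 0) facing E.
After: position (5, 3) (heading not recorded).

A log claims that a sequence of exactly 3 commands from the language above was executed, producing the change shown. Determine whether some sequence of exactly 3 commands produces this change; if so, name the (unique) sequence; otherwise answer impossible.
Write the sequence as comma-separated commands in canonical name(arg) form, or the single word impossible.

key: running move(3) before back(2) would end elsewhere — order is forced
initial: (7, 0) facing E
step 1 (back(2)): (5, 0) facing E
step 2 (turn(left)): (5, 0) facing N
step 3 (move(3)): (5, 3) facing N
no rival 3-sequence matches.

back(2), turn(left), move(3)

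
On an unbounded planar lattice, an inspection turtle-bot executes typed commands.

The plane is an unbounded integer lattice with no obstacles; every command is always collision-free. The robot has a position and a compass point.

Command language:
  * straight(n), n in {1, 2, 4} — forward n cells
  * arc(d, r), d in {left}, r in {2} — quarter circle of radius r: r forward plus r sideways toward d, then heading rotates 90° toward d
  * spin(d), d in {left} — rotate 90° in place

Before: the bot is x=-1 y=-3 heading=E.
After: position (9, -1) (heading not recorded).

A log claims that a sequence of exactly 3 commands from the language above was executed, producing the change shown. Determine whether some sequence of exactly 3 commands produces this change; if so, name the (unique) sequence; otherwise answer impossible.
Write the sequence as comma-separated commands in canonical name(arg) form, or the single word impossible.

key: running arc(left, 2) before straight(4) would end elsewhere — order is forced
begin: x=-1 y=-3 heading=E
t=1 straight(4) ⇒ x=3 y=-3 heading=E
t=2 straight(4) ⇒ x=7 y=-3 heading=E
t=3 arc(left, 2) ⇒ x=9 y=-1 heading=N
all 125 alternatives checked — unique.

straight(4), straight(4), arc(left, 2)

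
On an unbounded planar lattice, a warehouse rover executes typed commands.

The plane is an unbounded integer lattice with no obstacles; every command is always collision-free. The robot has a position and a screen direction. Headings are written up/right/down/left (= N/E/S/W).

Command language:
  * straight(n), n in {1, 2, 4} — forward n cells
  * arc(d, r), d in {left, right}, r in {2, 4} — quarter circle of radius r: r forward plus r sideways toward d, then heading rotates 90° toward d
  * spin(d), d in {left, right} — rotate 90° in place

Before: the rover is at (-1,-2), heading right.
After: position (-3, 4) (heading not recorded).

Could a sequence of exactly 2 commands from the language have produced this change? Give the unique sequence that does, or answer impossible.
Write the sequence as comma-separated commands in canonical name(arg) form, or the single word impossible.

key: running arc(left, 4) before arc(left, 2) would end elsewhere — order is forced
initial: at (-1,-2), heading right
1. arc(left, 2) → at (1,0), heading up
2. arc(left, 4) → at (-3,4), heading left
uniquely the one of 81 2-step routes that fits.

arc(left, 2), arc(left, 4)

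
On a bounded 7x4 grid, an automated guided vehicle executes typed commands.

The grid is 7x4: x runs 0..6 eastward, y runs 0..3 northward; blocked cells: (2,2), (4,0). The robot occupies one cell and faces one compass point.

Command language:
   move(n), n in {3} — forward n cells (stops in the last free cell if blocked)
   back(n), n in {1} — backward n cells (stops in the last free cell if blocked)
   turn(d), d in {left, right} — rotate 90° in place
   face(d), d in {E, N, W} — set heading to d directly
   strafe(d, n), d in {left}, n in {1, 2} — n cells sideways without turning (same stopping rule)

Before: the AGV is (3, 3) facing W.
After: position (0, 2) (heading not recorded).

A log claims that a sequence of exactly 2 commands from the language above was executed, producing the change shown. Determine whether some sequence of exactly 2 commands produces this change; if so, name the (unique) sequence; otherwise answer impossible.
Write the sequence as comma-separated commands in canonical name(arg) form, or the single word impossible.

key: running strafe(left, 1) before move(3) would end elsewhere — order is forced
t0: (3, 3) facing W
t=1 move(3) ⇒ (0, 3) facing W
t=2 strafe(left, 1) ⇒ (0, 2) facing W
all 81 alternatives checked — unique.

move(3), strafe(left, 1)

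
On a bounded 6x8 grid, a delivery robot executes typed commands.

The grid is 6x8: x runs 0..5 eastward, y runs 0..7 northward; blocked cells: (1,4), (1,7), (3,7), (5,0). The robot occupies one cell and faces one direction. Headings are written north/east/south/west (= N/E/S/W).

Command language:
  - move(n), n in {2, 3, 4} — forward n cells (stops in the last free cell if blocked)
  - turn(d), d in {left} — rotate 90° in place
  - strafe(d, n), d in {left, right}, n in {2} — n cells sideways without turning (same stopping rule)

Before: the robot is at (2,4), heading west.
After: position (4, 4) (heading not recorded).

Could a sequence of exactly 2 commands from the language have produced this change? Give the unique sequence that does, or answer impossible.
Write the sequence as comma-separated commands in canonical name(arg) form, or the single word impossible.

turn(left), strafe(left, 2)

key: running strafe(left, 2) before turn(left) would end elsewhere — order is forced
begin: at (2,4), heading west
[1] after turn(left): at (2,4), heading south
[2] after strafe(left, 2): at (4,4), heading south
uniquely the one of 36 2-step routes that fits.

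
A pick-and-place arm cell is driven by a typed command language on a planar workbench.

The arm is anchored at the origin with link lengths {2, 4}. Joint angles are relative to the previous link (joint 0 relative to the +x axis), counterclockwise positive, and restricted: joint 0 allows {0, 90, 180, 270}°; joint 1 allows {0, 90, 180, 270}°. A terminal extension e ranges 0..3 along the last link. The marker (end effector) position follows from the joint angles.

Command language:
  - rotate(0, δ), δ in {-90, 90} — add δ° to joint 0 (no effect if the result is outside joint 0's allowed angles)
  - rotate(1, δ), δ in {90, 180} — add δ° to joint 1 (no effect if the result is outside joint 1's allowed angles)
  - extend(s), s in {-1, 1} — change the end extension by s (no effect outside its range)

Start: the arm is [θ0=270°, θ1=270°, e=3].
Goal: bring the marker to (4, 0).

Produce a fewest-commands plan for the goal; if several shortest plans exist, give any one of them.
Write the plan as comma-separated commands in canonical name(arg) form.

initial: [θ0=270°, θ1=270°, e=3]
[1] after extend(-1): [θ0=270°, θ1=270°, e=2]
[2] after rotate(0, -90): [θ0=180°, θ1=270°, e=2]
[3] after rotate(1, 90): [θ0=180°, θ1=0°, e=2]
[4] after rotate(1, 180): [θ0=180°, θ1=180°, e=2]
nothing shorter than 4 reaches the goal.

extend(-1), rotate(0, -90), rotate(1, 90), rotate(1, 180)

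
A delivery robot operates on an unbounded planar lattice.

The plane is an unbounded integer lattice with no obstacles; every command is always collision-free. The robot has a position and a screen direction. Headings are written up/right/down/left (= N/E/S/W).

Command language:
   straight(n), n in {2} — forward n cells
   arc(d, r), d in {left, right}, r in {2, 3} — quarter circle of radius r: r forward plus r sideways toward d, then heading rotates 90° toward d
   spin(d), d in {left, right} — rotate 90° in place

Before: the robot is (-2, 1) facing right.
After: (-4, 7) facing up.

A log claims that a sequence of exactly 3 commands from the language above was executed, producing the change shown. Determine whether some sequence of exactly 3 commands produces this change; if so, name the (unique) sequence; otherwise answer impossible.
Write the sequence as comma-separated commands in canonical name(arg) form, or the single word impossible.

arc(left, 2), arc(left, 2), arc(right, 2)

key: cell and facing (now N) both changed — the 3 commands mix motion and turning
begin: (-2, 1) facing right
1. arc(left, 2) → (0, 3) facing up
2. arc(left, 2) → (-2, 5) facing left
3. arc(right, 2) → (-4, 7) facing up
no other 3-command option fits: unique.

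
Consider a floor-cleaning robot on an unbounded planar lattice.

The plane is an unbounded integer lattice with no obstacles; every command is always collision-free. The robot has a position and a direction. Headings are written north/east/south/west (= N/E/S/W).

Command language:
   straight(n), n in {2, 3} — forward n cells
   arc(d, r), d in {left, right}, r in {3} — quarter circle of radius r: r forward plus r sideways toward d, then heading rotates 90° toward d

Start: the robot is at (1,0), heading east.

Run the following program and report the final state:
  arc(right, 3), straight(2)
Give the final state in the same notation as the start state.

begin: at (1,0), heading east
step 1 (arc(right, 3)): at (4,-3), heading south
step 2 (straight(2)): at (4,-5), heading south

at (4,-5), heading south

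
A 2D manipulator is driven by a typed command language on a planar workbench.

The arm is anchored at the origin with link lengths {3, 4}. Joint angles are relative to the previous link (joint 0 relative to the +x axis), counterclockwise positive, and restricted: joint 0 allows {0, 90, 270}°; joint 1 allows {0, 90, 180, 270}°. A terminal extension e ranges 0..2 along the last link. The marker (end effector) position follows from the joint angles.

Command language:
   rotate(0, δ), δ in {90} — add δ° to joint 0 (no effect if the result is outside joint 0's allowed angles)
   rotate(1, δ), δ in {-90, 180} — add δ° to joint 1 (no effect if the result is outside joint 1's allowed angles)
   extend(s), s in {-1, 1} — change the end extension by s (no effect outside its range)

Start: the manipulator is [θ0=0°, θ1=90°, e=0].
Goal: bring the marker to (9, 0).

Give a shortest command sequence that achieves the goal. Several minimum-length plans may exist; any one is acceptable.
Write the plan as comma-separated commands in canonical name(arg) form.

rotate(1, -90), extend(1), extend(1)

begin: [θ0=0°, θ1=90°, e=0]
[1] after rotate(1, -90): [θ0=0°, θ1=0°, e=0]
[2] after extend(1): [θ0=0°, θ1=0°, e=1]
[3] after extend(1): [θ0=0°, θ1=0°, e=2]
nothing shorter than 3 reaches the goal.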